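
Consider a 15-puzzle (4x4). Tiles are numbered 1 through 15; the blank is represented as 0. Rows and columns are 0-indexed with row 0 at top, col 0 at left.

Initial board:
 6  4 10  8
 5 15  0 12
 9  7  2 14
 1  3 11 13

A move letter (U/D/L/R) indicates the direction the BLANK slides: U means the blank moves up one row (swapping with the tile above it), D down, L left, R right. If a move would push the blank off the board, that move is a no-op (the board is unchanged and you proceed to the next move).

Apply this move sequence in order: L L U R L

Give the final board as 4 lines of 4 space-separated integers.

Answer:  0  4 10  8
 6  5 15 12
 9  7  2 14
 1  3 11 13

Derivation:
After move 1 (L):
 6  4 10  8
 5  0 15 12
 9  7  2 14
 1  3 11 13

After move 2 (L):
 6  4 10  8
 0  5 15 12
 9  7  2 14
 1  3 11 13

After move 3 (U):
 0  4 10  8
 6  5 15 12
 9  7  2 14
 1  3 11 13

After move 4 (R):
 4  0 10  8
 6  5 15 12
 9  7  2 14
 1  3 11 13

After move 5 (L):
 0  4 10  8
 6  5 15 12
 9  7  2 14
 1  3 11 13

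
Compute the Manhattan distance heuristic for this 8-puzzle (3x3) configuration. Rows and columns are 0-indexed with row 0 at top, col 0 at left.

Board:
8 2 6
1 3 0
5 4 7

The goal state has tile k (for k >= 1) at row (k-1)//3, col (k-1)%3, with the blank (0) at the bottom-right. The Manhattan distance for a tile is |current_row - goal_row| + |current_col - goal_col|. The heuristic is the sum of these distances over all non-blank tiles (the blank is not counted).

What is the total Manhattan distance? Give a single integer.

Tile 8: at (0,0), goal (2,1), distance |0-2|+|0-1| = 3
Tile 2: at (0,1), goal (0,1), distance |0-0|+|1-1| = 0
Tile 6: at (0,2), goal (1,2), distance |0-1|+|2-2| = 1
Tile 1: at (1,0), goal (0,0), distance |1-0|+|0-0| = 1
Tile 3: at (1,1), goal (0,2), distance |1-0|+|1-2| = 2
Tile 5: at (2,0), goal (1,1), distance |2-1|+|0-1| = 2
Tile 4: at (2,1), goal (1,0), distance |2-1|+|1-0| = 2
Tile 7: at (2,2), goal (2,0), distance |2-2|+|2-0| = 2
Sum: 3 + 0 + 1 + 1 + 2 + 2 + 2 + 2 = 13

Answer: 13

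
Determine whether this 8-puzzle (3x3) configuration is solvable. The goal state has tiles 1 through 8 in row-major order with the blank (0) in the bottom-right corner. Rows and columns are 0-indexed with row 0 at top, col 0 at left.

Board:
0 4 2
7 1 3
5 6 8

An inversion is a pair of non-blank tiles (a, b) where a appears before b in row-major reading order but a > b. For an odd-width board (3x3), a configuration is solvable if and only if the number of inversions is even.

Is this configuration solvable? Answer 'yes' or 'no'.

Inversions (pairs i<j in row-major order where tile[i] > tile[j] > 0): 8
8 is even, so the puzzle is solvable.

Answer: yes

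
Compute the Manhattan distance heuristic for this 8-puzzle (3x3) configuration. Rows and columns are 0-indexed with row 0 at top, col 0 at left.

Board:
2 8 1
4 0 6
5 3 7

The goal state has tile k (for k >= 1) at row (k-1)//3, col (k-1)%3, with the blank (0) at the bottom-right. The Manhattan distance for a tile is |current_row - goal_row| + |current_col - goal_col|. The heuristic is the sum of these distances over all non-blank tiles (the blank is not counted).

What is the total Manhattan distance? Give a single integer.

Tile 2: (0,0)->(0,1) = 1
Tile 8: (0,1)->(2,1) = 2
Tile 1: (0,2)->(0,0) = 2
Tile 4: (1,0)->(1,0) = 0
Tile 6: (1,2)->(1,2) = 0
Tile 5: (2,0)->(1,1) = 2
Tile 3: (2,1)->(0,2) = 3
Tile 7: (2,2)->(2,0) = 2
Sum: 1 + 2 + 2 + 0 + 0 + 2 + 3 + 2 = 12

Answer: 12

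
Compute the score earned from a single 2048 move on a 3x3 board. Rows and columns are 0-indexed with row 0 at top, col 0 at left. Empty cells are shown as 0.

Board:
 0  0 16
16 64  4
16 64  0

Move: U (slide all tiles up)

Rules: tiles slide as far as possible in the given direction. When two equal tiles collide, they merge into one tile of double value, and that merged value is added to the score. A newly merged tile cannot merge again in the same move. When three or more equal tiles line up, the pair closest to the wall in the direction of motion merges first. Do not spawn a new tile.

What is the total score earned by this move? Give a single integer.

Answer: 160

Derivation:
Slide up:
col 0: [0, 16, 16] -> [32, 0, 0]  score +32 (running 32)
col 1: [0, 64, 64] -> [128, 0, 0]  score +128 (running 160)
col 2: [16, 4, 0] -> [16, 4, 0]  score +0 (running 160)
Board after move:
 32 128  16
  0   0   4
  0   0   0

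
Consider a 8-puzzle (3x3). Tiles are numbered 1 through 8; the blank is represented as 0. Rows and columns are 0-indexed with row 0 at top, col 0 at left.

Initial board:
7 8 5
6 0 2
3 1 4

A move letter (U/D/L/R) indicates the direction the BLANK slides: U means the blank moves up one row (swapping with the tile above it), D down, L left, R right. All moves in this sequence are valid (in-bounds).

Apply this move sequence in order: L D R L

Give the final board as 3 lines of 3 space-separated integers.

After move 1 (L):
7 8 5
0 6 2
3 1 4

After move 2 (D):
7 8 5
3 6 2
0 1 4

After move 3 (R):
7 8 5
3 6 2
1 0 4

After move 4 (L):
7 8 5
3 6 2
0 1 4

Answer: 7 8 5
3 6 2
0 1 4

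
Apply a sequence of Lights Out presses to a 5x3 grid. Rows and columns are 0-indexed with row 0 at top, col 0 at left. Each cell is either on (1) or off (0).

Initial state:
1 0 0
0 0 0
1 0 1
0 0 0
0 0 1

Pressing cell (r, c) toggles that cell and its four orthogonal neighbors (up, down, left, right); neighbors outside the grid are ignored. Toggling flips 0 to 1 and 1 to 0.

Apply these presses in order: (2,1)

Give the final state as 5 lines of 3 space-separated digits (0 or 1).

Answer: 1 0 0
0 1 0
0 1 0
0 1 0
0 0 1

Derivation:
After press 1 at (2,1):
1 0 0
0 1 0
0 1 0
0 1 0
0 0 1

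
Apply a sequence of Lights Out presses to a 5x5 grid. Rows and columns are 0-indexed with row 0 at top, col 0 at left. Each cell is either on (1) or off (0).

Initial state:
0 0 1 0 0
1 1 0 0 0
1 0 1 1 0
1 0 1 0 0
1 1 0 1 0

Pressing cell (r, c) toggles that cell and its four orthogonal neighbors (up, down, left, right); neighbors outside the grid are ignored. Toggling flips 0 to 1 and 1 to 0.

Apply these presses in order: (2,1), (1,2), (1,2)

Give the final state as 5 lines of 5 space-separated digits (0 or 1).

Answer: 0 0 1 0 0
1 0 0 0 0
0 1 0 1 0
1 1 1 0 0
1 1 0 1 0

Derivation:
After press 1 at (2,1):
0 0 1 0 0
1 0 0 0 0
0 1 0 1 0
1 1 1 0 0
1 1 0 1 0

After press 2 at (1,2):
0 0 0 0 0
1 1 1 1 0
0 1 1 1 0
1 1 1 0 0
1 1 0 1 0

After press 3 at (1,2):
0 0 1 0 0
1 0 0 0 0
0 1 0 1 0
1 1 1 0 0
1 1 0 1 0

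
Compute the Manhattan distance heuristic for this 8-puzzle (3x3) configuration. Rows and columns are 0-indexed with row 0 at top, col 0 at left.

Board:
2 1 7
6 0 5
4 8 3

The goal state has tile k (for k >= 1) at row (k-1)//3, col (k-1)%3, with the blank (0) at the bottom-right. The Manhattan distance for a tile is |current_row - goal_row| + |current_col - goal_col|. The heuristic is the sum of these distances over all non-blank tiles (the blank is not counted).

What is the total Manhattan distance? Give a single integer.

Tile 2: (0,0)->(0,1) = 1
Tile 1: (0,1)->(0,0) = 1
Tile 7: (0,2)->(2,0) = 4
Tile 6: (1,0)->(1,2) = 2
Tile 5: (1,2)->(1,1) = 1
Tile 4: (2,0)->(1,0) = 1
Tile 8: (2,1)->(2,1) = 0
Tile 3: (2,2)->(0,2) = 2
Sum: 1 + 1 + 4 + 2 + 1 + 1 + 0 + 2 = 12

Answer: 12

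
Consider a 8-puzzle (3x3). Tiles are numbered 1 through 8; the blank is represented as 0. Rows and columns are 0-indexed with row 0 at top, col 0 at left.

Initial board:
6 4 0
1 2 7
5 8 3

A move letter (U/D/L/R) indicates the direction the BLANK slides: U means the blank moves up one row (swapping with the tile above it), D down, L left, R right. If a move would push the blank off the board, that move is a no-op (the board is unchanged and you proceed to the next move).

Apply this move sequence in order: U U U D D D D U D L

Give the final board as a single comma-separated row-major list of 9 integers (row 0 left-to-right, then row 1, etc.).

Answer: 6, 4, 7, 1, 2, 3, 5, 0, 8

Derivation:
After move 1 (U):
6 4 0
1 2 7
5 8 3

After move 2 (U):
6 4 0
1 2 7
5 8 3

After move 3 (U):
6 4 0
1 2 7
5 8 3

After move 4 (D):
6 4 7
1 2 0
5 8 3

After move 5 (D):
6 4 7
1 2 3
5 8 0

After move 6 (D):
6 4 7
1 2 3
5 8 0

After move 7 (D):
6 4 7
1 2 3
5 8 0

After move 8 (U):
6 4 7
1 2 0
5 8 3

After move 9 (D):
6 4 7
1 2 3
5 8 0

After move 10 (L):
6 4 7
1 2 3
5 0 8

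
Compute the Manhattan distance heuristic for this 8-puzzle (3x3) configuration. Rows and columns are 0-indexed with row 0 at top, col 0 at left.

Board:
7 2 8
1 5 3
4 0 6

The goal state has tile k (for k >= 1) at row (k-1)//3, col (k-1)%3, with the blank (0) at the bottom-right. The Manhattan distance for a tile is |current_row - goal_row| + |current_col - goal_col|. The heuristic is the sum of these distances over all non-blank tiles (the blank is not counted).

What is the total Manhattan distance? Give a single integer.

Answer: 9

Derivation:
Tile 7: at (0,0), goal (2,0), distance |0-2|+|0-0| = 2
Tile 2: at (0,1), goal (0,1), distance |0-0|+|1-1| = 0
Tile 8: at (0,2), goal (2,1), distance |0-2|+|2-1| = 3
Tile 1: at (1,0), goal (0,0), distance |1-0|+|0-0| = 1
Tile 5: at (1,1), goal (1,1), distance |1-1|+|1-1| = 0
Tile 3: at (1,2), goal (0,2), distance |1-0|+|2-2| = 1
Tile 4: at (2,0), goal (1,0), distance |2-1|+|0-0| = 1
Tile 6: at (2,2), goal (1,2), distance |2-1|+|2-2| = 1
Sum: 2 + 0 + 3 + 1 + 0 + 1 + 1 + 1 = 9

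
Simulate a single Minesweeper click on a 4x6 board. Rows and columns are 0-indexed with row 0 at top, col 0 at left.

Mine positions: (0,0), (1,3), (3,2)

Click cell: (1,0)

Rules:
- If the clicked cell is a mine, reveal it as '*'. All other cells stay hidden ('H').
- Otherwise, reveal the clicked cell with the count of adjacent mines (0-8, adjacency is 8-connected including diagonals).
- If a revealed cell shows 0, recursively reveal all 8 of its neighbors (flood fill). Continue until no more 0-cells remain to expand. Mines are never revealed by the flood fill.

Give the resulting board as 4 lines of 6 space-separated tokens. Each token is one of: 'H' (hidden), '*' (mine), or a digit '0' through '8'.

H H H H H H
1 H H H H H
H H H H H H
H H H H H H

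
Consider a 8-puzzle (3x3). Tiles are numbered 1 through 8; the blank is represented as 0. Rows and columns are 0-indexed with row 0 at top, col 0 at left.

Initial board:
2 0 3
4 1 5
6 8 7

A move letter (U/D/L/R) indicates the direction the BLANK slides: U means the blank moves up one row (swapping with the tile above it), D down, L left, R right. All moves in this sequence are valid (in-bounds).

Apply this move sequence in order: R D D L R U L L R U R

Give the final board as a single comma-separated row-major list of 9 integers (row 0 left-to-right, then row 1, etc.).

After move 1 (R):
2 3 0
4 1 5
6 8 7

After move 2 (D):
2 3 5
4 1 0
6 8 7

After move 3 (D):
2 3 5
4 1 7
6 8 0

After move 4 (L):
2 3 5
4 1 7
6 0 8

After move 5 (R):
2 3 5
4 1 7
6 8 0

After move 6 (U):
2 3 5
4 1 0
6 8 7

After move 7 (L):
2 3 5
4 0 1
6 8 7

After move 8 (L):
2 3 5
0 4 1
6 8 7

After move 9 (R):
2 3 5
4 0 1
6 8 7

After move 10 (U):
2 0 5
4 3 1
6 8 7

After move 11 (R):
2 5 0
4 3 1
6 8 7

Answer: 2, 5, 0, 4, 3, 1, 6, 8, 7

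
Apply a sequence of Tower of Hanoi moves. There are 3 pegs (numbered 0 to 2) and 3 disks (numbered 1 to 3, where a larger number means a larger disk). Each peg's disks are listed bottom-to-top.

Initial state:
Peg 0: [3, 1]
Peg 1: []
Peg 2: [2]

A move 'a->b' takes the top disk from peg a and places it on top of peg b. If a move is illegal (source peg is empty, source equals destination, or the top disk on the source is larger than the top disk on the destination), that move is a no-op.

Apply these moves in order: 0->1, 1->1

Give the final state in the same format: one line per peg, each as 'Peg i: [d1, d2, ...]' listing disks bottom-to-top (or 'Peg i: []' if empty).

Answer: Peg 0: [3]
Peg 1: [1]
Peg 2: [2]

Derivation:
After move 1 (0->1):
Peg 0: [3]
Peg 1: [1]
Peg 2: [2]

After move 2 (1->1):
Peg 0: [3]
Peg 1: [1]
Peg 2: [2]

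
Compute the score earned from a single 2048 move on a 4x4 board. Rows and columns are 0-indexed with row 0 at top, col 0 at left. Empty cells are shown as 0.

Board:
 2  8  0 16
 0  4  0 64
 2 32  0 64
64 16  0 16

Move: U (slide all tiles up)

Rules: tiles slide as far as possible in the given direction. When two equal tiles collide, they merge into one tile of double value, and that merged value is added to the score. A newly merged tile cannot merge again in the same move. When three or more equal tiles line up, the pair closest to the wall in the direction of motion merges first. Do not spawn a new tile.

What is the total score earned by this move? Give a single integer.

Answer: 132

Derivation:
Slide up:
col 0: [2, 0, 2, 64] -> [4, 64, 0, 0]  score +4 (running 4)
col 1: [8, 4, 32, 16] -> [8, 4, 32, 16]  score +0 (running 4)
col 2: [0, 0, 0, 0] -> [0, 0, 0, 0]  score +0 (running 4)
col 3: [16, 64, 64, 16] -> [16, 128, 16, 0]  score +128 (running 132)
Board after move:
  4   8   0  16
 64   4   0 128
  0  32   0  16
  0  16   0   0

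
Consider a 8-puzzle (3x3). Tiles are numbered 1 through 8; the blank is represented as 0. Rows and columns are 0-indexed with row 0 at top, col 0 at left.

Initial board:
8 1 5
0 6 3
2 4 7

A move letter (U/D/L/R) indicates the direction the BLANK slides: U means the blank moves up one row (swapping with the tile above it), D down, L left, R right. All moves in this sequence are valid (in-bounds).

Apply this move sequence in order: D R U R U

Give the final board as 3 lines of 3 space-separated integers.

After move 1 (D):
8 1 5
2 6 3
0 4 7

After move 2 (R):
8 1 5
2 6 3
4 0 7

After move 3 (U):
8 1 5
2 0 3
4 6 7

After move 4 (R):
8 1 5
2 3 0
4 6 7

After move 5 (U):
8 1 0
2 3 5
4 6 7

Answer: 8 1 0
2 3 5
4 6 7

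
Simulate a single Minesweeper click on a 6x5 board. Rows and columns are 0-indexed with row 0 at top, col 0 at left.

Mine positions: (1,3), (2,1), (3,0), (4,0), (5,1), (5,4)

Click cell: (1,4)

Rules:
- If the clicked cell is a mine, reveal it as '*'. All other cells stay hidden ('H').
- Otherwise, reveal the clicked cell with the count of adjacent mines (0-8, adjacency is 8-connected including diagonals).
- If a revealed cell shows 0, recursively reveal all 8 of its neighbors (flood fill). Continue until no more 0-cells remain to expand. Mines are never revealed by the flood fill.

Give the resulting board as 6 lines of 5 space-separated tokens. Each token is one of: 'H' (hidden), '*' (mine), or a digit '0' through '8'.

H H H H H
H H H H 1
H H H H H
H H H H H
H H H H H
H H H H H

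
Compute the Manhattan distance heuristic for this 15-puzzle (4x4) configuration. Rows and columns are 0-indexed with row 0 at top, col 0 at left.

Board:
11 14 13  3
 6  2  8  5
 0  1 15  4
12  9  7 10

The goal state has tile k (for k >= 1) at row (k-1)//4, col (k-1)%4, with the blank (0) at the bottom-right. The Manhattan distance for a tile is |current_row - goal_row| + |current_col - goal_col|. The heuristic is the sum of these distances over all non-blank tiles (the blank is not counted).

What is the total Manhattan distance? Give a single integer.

Tile 11: at (0,0), goal (2,2), distance |0-2|+|0-2| = 4
Tile 14: at (0,1), goal (3,1), distance |0-3|+|1-1| = 3
Tile 13: at (0,2), goal (3,0), distance |0-3|+|2-0| = 5
Tile 3: at (0,3), goal (0,2), distance |0-0|+|3-2| = 1
Tile 6: at (1,0), goal (1,1), distance |1-1|+|0-1| = 1
Tile 2: at (1,1), goal (0,1), distance |1-0|+|1-1| = 1
Tile 8: at (1,2), goal (1,3), distance |1-1|+|2-3| = 1
Tile 5: at (1,3), goal (1,0), distance |1-1|+|3-0| = 3
Tile 1: at (2,1), goal (0,0), distance |2-0|+|1-0| = 3
Tile 15: at (2,2), goal (3,2), distance |2-3|+|2-2| = 1
Tile 4: at (2,3), goal (0,3), distance |2-0|+|3-3| = 2
Tile 12: at (3,0), goal (2,3), distance |3-2|+|0-3| = 4
Tile 9: at (3,1), goal (2,0), distance |3-2|+|1-0| = 2
Tile 7: at (3,2), goal (1,2), distance |3-1|+|2-2| = 2
Tile 10: at (3,3), goal (2,1), distance |3-2|+|3-1| = 3
Sum: 4 + 3 + 5 + 1 + 1 + 1 + 1 + 3 + 3 + 1 + 2 + 4 + 2 + 2 + 3 = 36

Answer: 36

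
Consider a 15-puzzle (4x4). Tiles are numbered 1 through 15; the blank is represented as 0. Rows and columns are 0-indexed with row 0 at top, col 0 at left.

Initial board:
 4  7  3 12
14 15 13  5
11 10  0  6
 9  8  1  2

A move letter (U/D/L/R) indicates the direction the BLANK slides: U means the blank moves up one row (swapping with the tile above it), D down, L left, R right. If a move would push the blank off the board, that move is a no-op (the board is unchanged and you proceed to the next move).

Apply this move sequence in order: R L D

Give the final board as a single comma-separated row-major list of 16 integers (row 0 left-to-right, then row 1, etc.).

After move 1 (R):
 4  7  3 12
14 15 13  5
11 10  6  0
 9  8  1  2

After move 2 (L):
 4  7  3 12
14 15 13  5
11 10  0  6
 9  8  1  2

After move 3 (D):
 4  7  3 12
14 15 13  5
11 10  1  6
 9  8  0  2

Answer: 4, 7, 3, 12, 14, 15, 13, 5, 11, 10, 1, 6, 9, 8, 0, 2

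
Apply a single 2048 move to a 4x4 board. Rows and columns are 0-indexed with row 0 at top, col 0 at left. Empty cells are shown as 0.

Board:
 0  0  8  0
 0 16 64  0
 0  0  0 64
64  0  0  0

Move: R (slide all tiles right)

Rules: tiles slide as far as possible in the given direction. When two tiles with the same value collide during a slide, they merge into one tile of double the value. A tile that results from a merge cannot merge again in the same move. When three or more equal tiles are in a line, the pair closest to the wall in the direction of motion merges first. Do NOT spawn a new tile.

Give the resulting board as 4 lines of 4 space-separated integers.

Slide right:
row 0: [0, 0, 8, 0] -> [0, 0, 0, 8]
row 1: [0, 16, 64, 0] -> [0, 0, 16, 64]
row 2: [0, 0, 0, 64] -> [0, 0, 0, 64]
row 3: [64, 0, 0, 0] -> [0, 0, 0, 64]

Answer:  0  0  0  8
 0  0 16 64
 0  0  0 64
 0  0  0 64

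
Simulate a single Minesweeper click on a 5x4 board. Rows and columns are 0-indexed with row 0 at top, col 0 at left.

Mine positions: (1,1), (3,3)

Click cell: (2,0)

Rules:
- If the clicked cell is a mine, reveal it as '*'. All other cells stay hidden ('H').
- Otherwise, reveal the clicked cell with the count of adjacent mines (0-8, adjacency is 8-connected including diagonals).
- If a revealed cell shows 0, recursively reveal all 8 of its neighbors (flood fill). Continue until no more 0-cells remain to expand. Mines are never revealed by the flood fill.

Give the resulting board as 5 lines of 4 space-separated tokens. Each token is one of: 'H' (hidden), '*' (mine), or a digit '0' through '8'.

H H H H
H H H H
1 H H H
H H H H
H H H H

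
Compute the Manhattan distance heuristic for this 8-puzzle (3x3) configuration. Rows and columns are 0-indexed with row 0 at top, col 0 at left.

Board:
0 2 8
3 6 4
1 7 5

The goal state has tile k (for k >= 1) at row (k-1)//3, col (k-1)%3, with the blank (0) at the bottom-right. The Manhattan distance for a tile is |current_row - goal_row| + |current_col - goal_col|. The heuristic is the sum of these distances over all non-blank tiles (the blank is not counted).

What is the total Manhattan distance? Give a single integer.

Tile 2: (0,1)->(0,1) = 0
Tile 8: (0,2)->(2,1) = 3
Tile 3: (1,0)->(0,2) = 3
Tile 6: (1,1)->(1,2) = 1
Tile 4: (1,2)->(1,0) = 2
Tile 1: (2,0)->(0,0) = 2
Tile 7: (2,1)->(2,0) = 1
Tile 5: (2,2)->(1,1) = 2
Sum: 0 + 3 + 3 + 1 + 2 + 2 + 1 + 2 = 14

Answer: 14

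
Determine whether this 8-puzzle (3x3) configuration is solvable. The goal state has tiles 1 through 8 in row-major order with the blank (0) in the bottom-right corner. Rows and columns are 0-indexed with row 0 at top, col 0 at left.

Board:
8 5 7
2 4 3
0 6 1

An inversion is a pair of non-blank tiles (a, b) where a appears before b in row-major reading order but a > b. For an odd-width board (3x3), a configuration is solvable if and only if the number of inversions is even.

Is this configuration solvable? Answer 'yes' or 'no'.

Answer: no

Derivation:
Inversions (pairs i<j in row-major order where tile[i] > tile[j] > 0): 21
21 is odd, so the puzzle is not solvable.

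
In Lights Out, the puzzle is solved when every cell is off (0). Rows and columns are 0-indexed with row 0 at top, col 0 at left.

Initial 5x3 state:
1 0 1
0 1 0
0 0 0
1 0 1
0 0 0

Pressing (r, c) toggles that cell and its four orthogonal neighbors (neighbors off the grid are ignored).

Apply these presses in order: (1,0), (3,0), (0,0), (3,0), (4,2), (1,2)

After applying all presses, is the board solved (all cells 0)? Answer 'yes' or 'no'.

Answer: no

Derivation:
After press 1 at (1,0):
0 0 1
1 0 0
1 0 0
1 0 1
0 0 0

After press 2 at (3,0):
0 0 1
1 0 0
0 0 0
0 1 1
1 0 0

After press 3 at (0,0):
1 1 1
0 0 0
0 0 0
0 1 1
1 0 0

After press 4 at (3,0):
1 1 1
0 0 0
1 0 0
1 0 1
0 0 0

After press 5 at (4,2):
1 1 1
0 0 0
1 0 0
1 0 0
0 1 1

After press 6 at (1,2):
1 1 0
0 1 1
1 0 1
1 0 0
0 1 1

Lights still on: 9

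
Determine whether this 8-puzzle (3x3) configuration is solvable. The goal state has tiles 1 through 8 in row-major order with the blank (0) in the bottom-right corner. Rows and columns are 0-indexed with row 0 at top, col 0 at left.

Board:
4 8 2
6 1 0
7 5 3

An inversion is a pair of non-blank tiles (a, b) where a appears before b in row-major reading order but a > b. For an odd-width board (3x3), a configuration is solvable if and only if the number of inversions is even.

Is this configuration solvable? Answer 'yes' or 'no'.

Answer: yes

Derivation:
Inversions (pairs i<j in row-major order where tile[i] > tile[j] > 0): 16
16 is even, so the puzzle is solvable.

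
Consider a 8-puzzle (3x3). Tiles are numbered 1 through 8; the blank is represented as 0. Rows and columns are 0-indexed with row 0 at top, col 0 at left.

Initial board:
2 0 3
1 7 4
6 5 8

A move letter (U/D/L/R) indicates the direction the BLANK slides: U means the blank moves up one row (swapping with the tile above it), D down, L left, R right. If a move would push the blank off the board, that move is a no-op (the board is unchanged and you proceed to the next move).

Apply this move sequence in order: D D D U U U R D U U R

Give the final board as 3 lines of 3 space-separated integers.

Answer: 2 3 0
1 7 4
6 5 8

Derivation:
After move 1 (D):
2 7 3
1 0 4
6 5 8

After move 2 (D):
2 7 3
1 5 4
6 0 8

After move 3 (D):
2 7 3
1 5 4
6 0 8

After move 4 (U):
2 7 3
1 0 4
6 5 8

After move 5 (U):
2 0 3
1 7 4
6 5 8

After move 6 (U):
2 0 3
1 7 4
6 5 8

After move 7 (R):
2 3 0
1 7 4
6 5 8

After move 8 (D):
2 3 4
1 7 0
6 5 8

After move 9 (U):
2 3 0
1 7 4
6 5 8

After move 10 (U):
2 3 0
1 7 4
6 5 8

After move 11 (R):
2 3 0
1 7 4
6 5 8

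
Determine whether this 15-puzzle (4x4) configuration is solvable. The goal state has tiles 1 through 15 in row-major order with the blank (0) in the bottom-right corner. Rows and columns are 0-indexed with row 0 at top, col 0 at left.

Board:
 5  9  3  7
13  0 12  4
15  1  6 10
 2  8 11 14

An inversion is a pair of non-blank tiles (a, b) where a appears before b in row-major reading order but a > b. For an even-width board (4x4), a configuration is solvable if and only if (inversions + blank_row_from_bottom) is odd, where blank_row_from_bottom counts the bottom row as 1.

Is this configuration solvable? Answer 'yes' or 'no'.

Inversions: 44
Blank is in row 1 (0-indexed from top), which is row 3 counting from the bottom (bottom = 1).
44 + 3 = 47, which is odd, so the puzzle is solvable.

Answer: yes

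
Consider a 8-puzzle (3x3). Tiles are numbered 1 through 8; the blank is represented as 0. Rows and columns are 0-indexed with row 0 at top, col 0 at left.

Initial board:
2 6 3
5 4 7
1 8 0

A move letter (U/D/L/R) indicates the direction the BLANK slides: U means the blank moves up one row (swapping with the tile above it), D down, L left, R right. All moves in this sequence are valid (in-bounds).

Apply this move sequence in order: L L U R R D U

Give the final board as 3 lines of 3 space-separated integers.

Answer: 2 6 3
4 7 0
5 1 8

Derivation:
After move 1 (L):
2 6 3
5 4 7
1 0 8

After move 2 (L):
2 6 3
5 4 7
0 1 8

After move 3 (U):
2 6 3
0 4 7
5 1 8

After move 4 (R):
2 6 3
4 0 7
5 1 8

After move 5 (R):
2 6 3
4 7 0
5 1 8

After move 6 (D):
2 6 3
4 7 8
5 1 0

After move 7 (U):
2 6 3
4 7 0
5 1 8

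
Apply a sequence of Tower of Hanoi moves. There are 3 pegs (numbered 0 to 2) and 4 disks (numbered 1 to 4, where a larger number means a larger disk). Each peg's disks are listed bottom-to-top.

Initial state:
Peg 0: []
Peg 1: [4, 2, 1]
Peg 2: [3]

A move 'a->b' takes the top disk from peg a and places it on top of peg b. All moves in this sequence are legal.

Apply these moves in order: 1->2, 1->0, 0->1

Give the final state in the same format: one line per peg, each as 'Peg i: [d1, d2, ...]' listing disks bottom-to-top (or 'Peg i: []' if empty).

After move 1 (1->2):
Peg 0: []
Peg 1: [4, 2]
Peg 2: [3, 1]

After move 2 (1->0):
Peg 0: [2]
Peg 1: [4]
Peg 2: [3, 1]

After move 3 (0->1):
Peg 0: []
Peg 1: [4, 2]
Peg 2: [3, 1]

Answer: Peg 0: []
Peg 1: [4, 2]
Peg 2: [3, 1]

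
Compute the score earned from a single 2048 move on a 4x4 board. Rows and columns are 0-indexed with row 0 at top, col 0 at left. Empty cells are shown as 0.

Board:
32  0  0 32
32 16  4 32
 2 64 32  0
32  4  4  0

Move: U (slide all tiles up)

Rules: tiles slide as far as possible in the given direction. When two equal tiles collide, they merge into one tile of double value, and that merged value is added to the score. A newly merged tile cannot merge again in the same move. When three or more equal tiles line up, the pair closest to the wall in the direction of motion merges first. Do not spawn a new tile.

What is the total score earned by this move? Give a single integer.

Answer: 128

Derivation:
Slide up:
col 0: [32, 32, 2, 32] -> [64, 2, 32, 0]  score +64 (running 64)
col 1: [0, 16, 64, 4] -> [16, 64, 4, 0]  score +0 (running 64)
col 2: [0, 4, 32, 4] -> [4, 32, 4, 0]  score +0 (running 64)
col 3: [32, 32, 0, 0] -> [64, 0, 0, 0]  score +64 (running 128)
Board after move:
64 16  4 64
 2 64 32  0
32  4  4  0
 0  0  0  0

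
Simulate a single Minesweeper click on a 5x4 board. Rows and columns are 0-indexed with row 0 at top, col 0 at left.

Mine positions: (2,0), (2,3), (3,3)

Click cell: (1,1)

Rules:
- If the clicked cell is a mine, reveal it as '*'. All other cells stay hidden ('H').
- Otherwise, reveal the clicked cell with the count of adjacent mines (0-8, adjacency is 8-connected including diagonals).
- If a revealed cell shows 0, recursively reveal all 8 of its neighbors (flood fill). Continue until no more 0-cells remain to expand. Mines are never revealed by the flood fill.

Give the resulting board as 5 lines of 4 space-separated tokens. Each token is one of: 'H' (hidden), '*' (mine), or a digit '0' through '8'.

H H H H
H 1 H H
H H H H
H H H H
H H H H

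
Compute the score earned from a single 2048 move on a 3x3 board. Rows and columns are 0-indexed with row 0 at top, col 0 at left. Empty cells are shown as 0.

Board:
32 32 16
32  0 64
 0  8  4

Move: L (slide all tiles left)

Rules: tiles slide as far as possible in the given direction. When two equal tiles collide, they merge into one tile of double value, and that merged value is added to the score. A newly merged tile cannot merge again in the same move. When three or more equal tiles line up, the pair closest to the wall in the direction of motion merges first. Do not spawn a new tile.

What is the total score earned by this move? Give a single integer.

Answer: 64

Derivation:
Slide left:
row 0: [32, 32, 16] -> [64, 16, 0]  score +64 (running 64)
row 1: [32, 0, 64] -> [32, 64, 0]  score +0 (running 64)
row 2: [0, 8, 4] -> [8, 4, 0]  score +0 (running 64)
Board after move:
64 16  0
32 64  0
 8  4  0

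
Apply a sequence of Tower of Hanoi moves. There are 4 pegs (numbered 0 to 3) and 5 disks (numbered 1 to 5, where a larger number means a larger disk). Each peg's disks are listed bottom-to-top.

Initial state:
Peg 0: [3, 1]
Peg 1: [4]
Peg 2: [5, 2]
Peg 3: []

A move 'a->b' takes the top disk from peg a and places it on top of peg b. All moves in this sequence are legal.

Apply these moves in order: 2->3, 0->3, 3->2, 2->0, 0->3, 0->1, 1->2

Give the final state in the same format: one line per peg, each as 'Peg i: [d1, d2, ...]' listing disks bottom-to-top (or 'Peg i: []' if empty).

After move 1 (2->3):
Peg 0: [3, 1]
Peg 1: [4]
Peg 2: [5]
Peg 3: [2]

After move 2 (0->3):
Peg 0: [3]
Peg 1: [4]
Peg 2: [5]
Peg 3: [2, 1]

After move 3 (3->2):
Peg 0: [3]
Peg 1: [4]
Peg 2: [5, 1]
Peg 3: [2]

After move 4 (2->0):
Peg 0: [3, 1]
Peg 1: [4]
Peg 2: [5]
Peg 3: [2]

After move 5 (0->3):
Peg 0: [3]
Peg 1: [4]
Peg 2: [5]
Peg 3: [2, 1]

After move 6 (0->1):
Peg 0: []
Peg 1: [4, 3]
Peg 2: [5]
Peg 3: [2, 1]

After move 7 (1->2):
Peg 0: []
Peg 1: [4]
Peg 2: [5, 3]
Peg 3: [2, 1]

Answer: Peg 0: []
Peg 1: [4]
Peg 2: [5, 3]
Peg 3: [2, 1]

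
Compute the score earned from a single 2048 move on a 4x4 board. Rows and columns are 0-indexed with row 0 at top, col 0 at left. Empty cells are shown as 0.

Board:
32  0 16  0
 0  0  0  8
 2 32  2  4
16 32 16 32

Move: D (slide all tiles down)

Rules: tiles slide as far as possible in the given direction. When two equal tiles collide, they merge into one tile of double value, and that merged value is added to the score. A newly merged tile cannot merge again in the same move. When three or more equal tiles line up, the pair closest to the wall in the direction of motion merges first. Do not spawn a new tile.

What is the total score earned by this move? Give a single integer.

Answer: 64

Derivation:
Slide down:
col 0: [32, 0, 2, 16] -> [0, 32, 2, 16]  score +0 (running 0)
col 1: [0, 0, 32, 32] -> [0, 0, 0, 64]  score +64 (running 64)
col 2: [16, 0, 2, 16] -> [0, 16, 2, 16]  score +0 (running 64)
col 3: [0, 8, 4, 32] -> [0, 8, 4, 32]  score +0 (running 64)
Board after move:
 0  0  0  0
32  0 16  8
 2  0  2  4
16 64 16 32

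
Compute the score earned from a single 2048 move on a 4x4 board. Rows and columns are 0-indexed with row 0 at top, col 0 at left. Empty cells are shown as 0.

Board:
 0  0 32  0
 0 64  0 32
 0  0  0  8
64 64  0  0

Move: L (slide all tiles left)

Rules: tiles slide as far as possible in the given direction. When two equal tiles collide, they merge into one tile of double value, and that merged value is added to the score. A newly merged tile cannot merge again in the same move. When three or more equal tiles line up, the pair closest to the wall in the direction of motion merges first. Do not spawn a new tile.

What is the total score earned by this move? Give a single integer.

Answer: 128

Derivation:
Slide left:
row 0: [0, 0, 32, 0] -> [32, 0, 0, 0]  score +0 (running 0)
row 1: [0, 64, 0, 32] -> [64, 32, 0, 0]  score +0 (running 0)
row 2: [0, 0, 0, 8] -> [8, 0, 0, 0]  score +0 (running 0)
row 3: [64, 64, 0, 0] -> [128, 0, 0, 0]  score +128 (running 128)
Board after move:
 32   0   0   0
 64  32   0   0
  8   0   0   0
128   0   0   0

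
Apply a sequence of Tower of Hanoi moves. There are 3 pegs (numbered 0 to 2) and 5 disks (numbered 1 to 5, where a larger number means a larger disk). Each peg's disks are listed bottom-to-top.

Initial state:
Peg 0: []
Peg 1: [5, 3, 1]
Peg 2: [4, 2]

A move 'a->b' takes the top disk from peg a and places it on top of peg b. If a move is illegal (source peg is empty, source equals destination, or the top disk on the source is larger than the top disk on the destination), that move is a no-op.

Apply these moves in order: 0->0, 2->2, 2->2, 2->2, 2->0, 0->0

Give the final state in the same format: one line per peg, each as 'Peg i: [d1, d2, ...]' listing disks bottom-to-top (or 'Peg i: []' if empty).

Answer: Peg 0: [2]
Peg 1: [5, 3, 1]
Peg 2: [4]

Derivation:
After move 1 (0->0):
Peg 0: []
Peg 1: [5, 3, 1]
Peg 2: [4, 2]

After move 2 (2->2):
Peg 0: []
Peg 1: [5, 3, 1]
Peg 2: [4, 2]

After move 3 (2->2):
Peg 0: []
Peg 1: [5, 3, 1]
Peg 2: [4, 2]

After move 4 (2->2):
Peg 0: []
Peg 1: [5, 3, 1]
Peg 2: [4, 2]

After move 5 (2->0):
Peg 0: [2]
Peg 1: [5, 3, 1]
Peg 2: [4]

After move 6 (0->0):
Peg 0: [2]
Peg 1: [5, 3, 1]
Peg 2: [4]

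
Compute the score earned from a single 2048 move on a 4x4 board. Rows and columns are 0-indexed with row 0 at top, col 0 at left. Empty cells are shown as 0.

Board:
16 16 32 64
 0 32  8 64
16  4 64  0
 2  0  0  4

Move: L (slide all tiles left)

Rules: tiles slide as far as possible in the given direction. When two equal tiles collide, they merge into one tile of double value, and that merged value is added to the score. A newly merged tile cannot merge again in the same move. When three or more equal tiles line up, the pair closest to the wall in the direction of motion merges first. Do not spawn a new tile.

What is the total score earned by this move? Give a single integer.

Slide left:
row 0: [16, 16, 32, 64] -> [32, 32, 64, 0]  score +32 (running 32)
row 1: [0, 32, 8, 64] -> [32, 8, 64, 0]  score +0 (running 32)
row 2: [16, 4, 64, 0] -> [16, 4, 64, 0]  score +0 (running 32)
row 3: [2, 0, 0, 4] -> [2, 4, 0, 0]  score +0 (running 32)
Board after move:
32 32 64  0
32  8 64  0
16  4 64  0
 2  4  0  0

Answer: 32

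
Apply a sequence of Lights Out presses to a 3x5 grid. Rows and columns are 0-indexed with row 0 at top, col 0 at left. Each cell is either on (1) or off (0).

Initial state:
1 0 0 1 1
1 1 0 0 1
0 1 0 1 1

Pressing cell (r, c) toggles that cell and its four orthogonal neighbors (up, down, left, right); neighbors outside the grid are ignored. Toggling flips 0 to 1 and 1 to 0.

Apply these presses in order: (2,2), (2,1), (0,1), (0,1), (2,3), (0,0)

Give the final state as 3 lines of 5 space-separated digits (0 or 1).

After press 1 at (2,2):
1 0 0 1 1
1 1 1 0 1
0 0 1 0 1

After press 2 at (2,1):
1 0 0 1 1
1 0 1 0 1
1 1 0 0 1

After press 3 at (0,1):
0 1 1 1 1
1 1 1 0 1
1 1 0 0 1

After press 4 at (0,1):
1 0 0 1 1
1 0 1 0 1
1 1 0 0 1

After press 5 at (2,3):
1 0 0 1 1
1 0 1 1 1
1 1 1 1 0

After press 6 at (0,0):
0 1 0 1 1
0 0 1 1 1
1 1 1 1 0

Answer: 0 1 0 1 1
0 0 1 1 1
1 1 1 1 0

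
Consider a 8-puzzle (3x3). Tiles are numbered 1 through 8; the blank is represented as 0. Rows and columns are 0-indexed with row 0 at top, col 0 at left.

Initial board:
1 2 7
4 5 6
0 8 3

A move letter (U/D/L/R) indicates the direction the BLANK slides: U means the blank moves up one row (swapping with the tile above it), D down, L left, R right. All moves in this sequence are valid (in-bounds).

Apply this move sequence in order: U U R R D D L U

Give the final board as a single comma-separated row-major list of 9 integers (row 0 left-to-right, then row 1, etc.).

Answer: 2, 7, 6, 1, 0, 3, 4, 5, 8

Derivation:
After move 1 (U):
1 2 7
0 5 6
4 8 3

After move 2 (U):
0 2 7
1 5 6
4 8 3

After move 3 (R):
2 0 7
1 5 6
4 8 3

After move 4 (R):
2 7 0
1 5 6
4 8 3

After move 5 (D):
2 7 6
1 5 0
4 8 3

After move 6 (D):
2 7 6
1 5 3
4 8 0

After move 7 (L):
2 7 6
1 5 3
4 0 8

After move 8 (U):
2 7 6
1 0 3
4 5 8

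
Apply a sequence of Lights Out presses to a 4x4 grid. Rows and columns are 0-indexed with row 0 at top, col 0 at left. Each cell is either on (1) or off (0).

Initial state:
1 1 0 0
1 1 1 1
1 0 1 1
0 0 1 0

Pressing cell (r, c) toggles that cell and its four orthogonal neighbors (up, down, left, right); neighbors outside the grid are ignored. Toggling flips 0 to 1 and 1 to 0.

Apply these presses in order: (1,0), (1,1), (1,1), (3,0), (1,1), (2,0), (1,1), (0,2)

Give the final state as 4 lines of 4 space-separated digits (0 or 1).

After press 1 at (1,0):
0 1 0 0
0 0 1 1
0 0 1 1
0 0 1 0

After press 2 at (1,1):
0 0 0 0
1 1 0 1
0 1 1 1
0 0 1 0

After press 3 at (1,1):
0 1 0 0
0 0 1 1
0 0 1 1
0 0 1 0

After press 4 at (3,0):
0 1 0 0
0 0 1 1
1 0 1 1
1 1 1 0

After press 5 at (1,1):
0 0 0 0
1 1 0 1
1 1 1 1
1 1 1 0

After press 6 at (2,0):
0 0 0 0
0 1 0 1
0 0 1 1
0 1 1 0

After press 7 at (1,1):
0 1 0 0
1 0 1 1
0 1 1 1
0 1 1 0

After press 8 at (0,2):
0 0 1 1
1 0 0 1
0 1 1 1
0 1 1 0

Answer: 0 0 1 1
1 0 0 1
0 1 1 1
0 1 1 0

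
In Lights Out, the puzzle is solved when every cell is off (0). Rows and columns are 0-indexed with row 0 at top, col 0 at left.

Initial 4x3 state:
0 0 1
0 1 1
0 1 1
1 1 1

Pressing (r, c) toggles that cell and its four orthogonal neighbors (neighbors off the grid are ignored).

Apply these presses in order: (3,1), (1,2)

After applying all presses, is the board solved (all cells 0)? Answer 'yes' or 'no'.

After press 1 at (3,1):
0 0 1
0 1 1
0 0 1
0 0 0

After press 2 at (1,2):
0 0 0
0 0 0
0 0 0
0 0 0

Lights still on: 0

Answer: yes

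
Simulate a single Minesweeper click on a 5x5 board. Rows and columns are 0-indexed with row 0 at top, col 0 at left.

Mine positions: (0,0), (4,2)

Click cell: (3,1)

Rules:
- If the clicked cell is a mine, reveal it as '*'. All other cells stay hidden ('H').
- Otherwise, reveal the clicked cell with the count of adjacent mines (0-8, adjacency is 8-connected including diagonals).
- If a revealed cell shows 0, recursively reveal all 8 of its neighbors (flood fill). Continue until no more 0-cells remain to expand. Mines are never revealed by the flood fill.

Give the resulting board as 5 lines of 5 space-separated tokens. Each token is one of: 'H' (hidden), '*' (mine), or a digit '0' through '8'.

H H H H H
H H H H H
H H H H H
H 1 H H H
H H H H H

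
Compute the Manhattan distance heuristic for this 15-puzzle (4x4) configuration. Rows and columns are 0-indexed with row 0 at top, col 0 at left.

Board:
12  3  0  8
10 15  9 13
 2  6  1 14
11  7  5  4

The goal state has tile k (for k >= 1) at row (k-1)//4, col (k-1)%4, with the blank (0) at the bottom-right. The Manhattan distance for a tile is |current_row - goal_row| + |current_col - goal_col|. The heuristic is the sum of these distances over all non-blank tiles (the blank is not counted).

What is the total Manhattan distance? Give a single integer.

Answer: 44

Derivation:
Tile 12: (0,0)->(2,3) = 5
Tile 3: (0,1)->(0,2) = 1
Tile 8: (0,3)->(1,3) = 1
Tile 10: (1,0)->(2,1) = 2
Tile 15: (1,1)->(3,2) = 3
Tile 9: (1,2)->(2,0) = 3
Tile 13: (1,3)->(3,0) = 5
Tile 2: (2,0)->(0,1) = 3
Tile 6: (2,1)->(1,1) = 1
Tile 1: (2,2)->(0,0) = 4
Tile 14: (2,3)->(3,1) = 3
Tile 11: (3,0)->(2,2) = 3
Tile 7: (3,1)->(1,2) = 3
Tile 5: (3,2)->(1,0) = 4
Tile 4: (3,3)->(0,3) = 3
Sum: 5 + 1 + 1 + 2 + 3 + 3 + 5 + 3 + 1 + 4 + 3 + 3 + 3 + 4 + 3 = 44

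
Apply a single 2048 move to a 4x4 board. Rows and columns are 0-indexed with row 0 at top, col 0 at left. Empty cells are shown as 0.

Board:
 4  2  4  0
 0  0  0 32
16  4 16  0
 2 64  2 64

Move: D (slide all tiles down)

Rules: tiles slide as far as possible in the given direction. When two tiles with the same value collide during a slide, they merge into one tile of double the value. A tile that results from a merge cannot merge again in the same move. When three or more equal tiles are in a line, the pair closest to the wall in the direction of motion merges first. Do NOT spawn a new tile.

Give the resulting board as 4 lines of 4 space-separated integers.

Answer:  0  0  0  0
 4  2  4  0
16  4 16 32
 2 64  2 64

Derivation:
Slide down:
col 0: [4, 0, 16, 2] -> [0, 4, 16, 2]
col 1: [2, 0, 4, 64] -> [0, 2, 4, 64]
col 2: [4, 0, 16, 2] -> [0, 4, 16, 2]
col 3: [0, 32, 0, 64] -> [0, 0, 32, 64]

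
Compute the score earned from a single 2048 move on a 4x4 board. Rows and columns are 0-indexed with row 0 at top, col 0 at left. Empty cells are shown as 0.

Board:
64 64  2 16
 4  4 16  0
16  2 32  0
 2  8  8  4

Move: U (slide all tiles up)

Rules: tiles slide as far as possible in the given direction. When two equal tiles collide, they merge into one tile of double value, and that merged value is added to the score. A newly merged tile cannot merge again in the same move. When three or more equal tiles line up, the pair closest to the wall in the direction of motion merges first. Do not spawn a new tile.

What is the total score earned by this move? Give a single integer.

Slide up:
col 0: [64, 4, 16, 2] -> [64, 4, 16, 2]  score +0 (running 0)
col 1: [64, 4, 2, 8] -> [64, 4, 2, 8]  score +0 (running 0)
col 2: [2, 16, 32, 8] -> [2, 16, 32, 8]  score +0 (running 0)
col 3: [16, 0, 0, 4] -> [16, 4, 0, 0]  score +0 (running 0)
Board after move:
64 64  2 16
 4  4 16  4
16  2 32  0
 2  8  8  0

Answer: 0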